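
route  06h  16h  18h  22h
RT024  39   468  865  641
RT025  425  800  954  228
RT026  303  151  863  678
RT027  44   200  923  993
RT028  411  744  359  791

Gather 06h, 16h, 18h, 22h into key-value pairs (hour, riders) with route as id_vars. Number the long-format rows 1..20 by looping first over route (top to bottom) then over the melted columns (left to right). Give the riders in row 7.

954

20 rows total (5 × 4). Row 7: index ⌊(7-1)/4⌋ = 1 into route → RT025; (7-1) mod 4 = 2 into the melted columns → 18h.
So row 7 is (RT025, 18h, 954); riders = 954.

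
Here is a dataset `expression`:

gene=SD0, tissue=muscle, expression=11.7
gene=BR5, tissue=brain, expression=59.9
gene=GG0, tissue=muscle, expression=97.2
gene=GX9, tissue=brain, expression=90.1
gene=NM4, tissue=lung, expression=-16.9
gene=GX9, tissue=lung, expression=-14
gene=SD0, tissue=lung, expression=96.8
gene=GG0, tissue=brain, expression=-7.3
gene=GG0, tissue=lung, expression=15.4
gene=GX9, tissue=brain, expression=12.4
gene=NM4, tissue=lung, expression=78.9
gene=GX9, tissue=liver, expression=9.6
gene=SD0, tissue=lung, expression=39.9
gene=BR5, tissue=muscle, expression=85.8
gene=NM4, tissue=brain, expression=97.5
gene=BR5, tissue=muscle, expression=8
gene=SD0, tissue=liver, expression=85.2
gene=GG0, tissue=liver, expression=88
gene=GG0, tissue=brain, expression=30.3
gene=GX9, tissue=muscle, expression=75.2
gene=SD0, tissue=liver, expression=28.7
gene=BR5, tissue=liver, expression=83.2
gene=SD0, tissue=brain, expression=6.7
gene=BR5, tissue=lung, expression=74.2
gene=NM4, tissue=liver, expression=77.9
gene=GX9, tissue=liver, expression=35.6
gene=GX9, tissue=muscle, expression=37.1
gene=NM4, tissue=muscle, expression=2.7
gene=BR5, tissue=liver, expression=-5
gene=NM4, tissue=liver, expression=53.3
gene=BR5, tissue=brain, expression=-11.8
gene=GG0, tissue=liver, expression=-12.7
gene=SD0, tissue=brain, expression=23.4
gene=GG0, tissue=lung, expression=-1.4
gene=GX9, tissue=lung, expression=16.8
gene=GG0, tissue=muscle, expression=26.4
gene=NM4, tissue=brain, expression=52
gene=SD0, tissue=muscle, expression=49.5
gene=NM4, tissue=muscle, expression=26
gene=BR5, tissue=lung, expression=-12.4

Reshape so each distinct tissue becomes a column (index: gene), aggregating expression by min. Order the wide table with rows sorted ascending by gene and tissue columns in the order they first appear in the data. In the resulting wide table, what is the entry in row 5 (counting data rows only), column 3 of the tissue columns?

39.9

With rows sorted ascending by gene, row 5 is gene=SD0. tissue columns in first-appearance order: muscle, brain, lung, liver; column 3 is lung.
Long rows with gene=SD0, tissue=lung: min(96.8, 39.9) = 39.9.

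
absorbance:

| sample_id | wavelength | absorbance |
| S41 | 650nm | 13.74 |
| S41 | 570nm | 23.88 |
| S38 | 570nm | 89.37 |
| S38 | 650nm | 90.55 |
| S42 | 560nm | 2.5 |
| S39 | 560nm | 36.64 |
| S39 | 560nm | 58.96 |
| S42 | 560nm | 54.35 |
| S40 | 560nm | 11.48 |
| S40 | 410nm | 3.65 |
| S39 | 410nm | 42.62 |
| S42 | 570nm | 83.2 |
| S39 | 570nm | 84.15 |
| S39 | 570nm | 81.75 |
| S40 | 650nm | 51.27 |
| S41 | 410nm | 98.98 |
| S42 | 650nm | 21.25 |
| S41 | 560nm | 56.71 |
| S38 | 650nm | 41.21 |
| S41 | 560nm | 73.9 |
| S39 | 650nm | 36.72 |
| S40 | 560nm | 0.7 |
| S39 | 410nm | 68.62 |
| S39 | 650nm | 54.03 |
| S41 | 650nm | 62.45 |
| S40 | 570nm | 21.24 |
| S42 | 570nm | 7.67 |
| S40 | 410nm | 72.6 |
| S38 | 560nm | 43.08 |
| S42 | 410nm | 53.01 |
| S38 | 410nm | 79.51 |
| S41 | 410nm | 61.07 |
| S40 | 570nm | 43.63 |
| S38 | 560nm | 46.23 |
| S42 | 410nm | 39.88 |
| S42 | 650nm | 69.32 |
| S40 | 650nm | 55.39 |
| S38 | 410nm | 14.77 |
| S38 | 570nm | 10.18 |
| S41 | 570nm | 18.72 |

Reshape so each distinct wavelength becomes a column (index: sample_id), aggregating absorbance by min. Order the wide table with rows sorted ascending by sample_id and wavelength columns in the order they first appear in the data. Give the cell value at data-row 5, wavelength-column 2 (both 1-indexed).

With rows sorted ascending by sample_id, row 5 is sample_id=S42. wavelength columns in first-appearance order: 650nm, 570nm, 560nm, 410nm; column 2 is 570nm.
Long rows with sample_id=S42, wavelength=570nm: min(83.2, 7.67) = 7.67.

7.67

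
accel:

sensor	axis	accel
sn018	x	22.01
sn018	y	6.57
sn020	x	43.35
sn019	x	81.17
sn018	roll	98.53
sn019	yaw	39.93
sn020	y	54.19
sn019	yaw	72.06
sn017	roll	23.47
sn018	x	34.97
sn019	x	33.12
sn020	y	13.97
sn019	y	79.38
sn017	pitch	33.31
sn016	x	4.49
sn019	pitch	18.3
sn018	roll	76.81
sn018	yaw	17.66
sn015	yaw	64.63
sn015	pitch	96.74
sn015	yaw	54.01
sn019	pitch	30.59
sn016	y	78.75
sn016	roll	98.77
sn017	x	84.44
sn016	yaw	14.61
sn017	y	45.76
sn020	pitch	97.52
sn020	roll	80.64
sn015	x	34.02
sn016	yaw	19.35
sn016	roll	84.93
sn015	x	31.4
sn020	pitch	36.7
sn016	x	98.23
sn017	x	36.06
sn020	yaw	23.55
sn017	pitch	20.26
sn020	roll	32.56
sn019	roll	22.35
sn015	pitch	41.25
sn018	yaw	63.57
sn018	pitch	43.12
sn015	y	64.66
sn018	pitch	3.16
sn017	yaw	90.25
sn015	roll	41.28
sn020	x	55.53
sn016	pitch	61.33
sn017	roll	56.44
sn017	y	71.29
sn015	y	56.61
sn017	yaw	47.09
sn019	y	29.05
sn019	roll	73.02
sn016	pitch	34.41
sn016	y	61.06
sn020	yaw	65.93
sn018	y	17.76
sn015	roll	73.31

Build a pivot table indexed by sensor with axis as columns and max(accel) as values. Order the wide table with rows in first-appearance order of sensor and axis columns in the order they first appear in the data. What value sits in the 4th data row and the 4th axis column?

90.25

With rows in first-appearance order of sensor, row 4 is sensor=sn017. axis columns in first-appearance order: x, y, roll, yaw, pitch; column 4 is yaw.
Long rows with sensor=sn017, axis=yaw: max(90.25, 47.09) = 90.25.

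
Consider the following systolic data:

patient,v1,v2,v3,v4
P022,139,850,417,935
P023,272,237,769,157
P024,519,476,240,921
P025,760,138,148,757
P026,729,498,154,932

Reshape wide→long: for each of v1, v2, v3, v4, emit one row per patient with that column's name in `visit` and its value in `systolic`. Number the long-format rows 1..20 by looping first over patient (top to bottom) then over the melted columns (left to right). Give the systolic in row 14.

20 rows total (5 × 4). Row 14: index ⌊(14-1)/4⌋ = 3 into patient → P025; (14-1) mod 4 = 1 into the melted columns → v2.
So row 14 is (P025, v2, 138); systolic = 138.

138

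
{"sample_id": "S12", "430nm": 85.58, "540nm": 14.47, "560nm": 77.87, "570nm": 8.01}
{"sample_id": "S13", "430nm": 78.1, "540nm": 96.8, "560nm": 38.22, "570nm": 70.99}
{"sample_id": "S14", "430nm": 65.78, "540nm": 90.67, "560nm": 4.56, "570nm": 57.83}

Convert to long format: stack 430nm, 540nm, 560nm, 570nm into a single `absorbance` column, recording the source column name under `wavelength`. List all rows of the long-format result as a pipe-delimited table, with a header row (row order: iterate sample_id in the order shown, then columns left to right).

Each (sample_id, column) pair becomes one row: 3 × 4 = 12 rows.
For example, (S12, 430nm) → absorbance=85.58.

| sample_id | wavelength | absorbance |
| S12 | 430nm | 85.58 |
| S12 | 540nm | 14.47 |
| S12 | 560nm | 77.87 |
| S12 | 570nm | 8.01 |
| S13 | 430nm | 78.1 |
| S13 | 540nm | 96.8 |
| S13 | 560nm | 38.22 |
| S13 | 570nm | 70.99 |
| S14 | 430nm | 65.78 |
| S14 | 540nm | 90.67 |
| S14 | 560nm | 4.56 |
| S14 | 570nm | 57.83 |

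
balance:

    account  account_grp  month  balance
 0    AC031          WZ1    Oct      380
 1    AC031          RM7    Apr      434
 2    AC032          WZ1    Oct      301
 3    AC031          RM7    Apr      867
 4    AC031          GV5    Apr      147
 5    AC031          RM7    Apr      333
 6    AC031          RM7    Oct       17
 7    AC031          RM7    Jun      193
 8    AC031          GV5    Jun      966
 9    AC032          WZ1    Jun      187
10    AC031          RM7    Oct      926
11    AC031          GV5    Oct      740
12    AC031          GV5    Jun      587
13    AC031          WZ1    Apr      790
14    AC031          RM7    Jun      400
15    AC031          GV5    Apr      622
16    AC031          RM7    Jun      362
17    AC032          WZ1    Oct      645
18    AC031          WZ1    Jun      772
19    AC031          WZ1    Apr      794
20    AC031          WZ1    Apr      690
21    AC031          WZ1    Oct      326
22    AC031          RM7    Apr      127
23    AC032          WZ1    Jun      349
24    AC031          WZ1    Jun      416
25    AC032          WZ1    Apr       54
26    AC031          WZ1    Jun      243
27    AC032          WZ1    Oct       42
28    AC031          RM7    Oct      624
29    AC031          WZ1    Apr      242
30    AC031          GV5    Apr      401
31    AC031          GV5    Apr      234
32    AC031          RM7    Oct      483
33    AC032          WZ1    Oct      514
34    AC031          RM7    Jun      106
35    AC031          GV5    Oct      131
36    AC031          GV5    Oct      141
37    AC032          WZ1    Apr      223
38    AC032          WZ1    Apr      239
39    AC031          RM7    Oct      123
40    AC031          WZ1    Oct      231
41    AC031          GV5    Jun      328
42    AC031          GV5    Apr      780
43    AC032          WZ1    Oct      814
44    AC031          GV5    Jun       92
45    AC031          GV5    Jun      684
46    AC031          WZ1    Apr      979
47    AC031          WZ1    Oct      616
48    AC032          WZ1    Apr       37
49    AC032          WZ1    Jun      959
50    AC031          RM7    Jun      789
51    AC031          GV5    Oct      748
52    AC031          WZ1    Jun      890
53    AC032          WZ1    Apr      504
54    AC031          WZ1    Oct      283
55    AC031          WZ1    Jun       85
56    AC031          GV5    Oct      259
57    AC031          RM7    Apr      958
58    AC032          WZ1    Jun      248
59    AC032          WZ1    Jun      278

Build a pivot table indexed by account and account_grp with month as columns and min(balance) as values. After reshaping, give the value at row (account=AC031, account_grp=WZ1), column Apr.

Rows with account=AC031, account_grp=WZ1 and month=Apr: balance values are 790, 794, 690, 242, 979.
min(790, 794, 690, 242, 979) = 242.

242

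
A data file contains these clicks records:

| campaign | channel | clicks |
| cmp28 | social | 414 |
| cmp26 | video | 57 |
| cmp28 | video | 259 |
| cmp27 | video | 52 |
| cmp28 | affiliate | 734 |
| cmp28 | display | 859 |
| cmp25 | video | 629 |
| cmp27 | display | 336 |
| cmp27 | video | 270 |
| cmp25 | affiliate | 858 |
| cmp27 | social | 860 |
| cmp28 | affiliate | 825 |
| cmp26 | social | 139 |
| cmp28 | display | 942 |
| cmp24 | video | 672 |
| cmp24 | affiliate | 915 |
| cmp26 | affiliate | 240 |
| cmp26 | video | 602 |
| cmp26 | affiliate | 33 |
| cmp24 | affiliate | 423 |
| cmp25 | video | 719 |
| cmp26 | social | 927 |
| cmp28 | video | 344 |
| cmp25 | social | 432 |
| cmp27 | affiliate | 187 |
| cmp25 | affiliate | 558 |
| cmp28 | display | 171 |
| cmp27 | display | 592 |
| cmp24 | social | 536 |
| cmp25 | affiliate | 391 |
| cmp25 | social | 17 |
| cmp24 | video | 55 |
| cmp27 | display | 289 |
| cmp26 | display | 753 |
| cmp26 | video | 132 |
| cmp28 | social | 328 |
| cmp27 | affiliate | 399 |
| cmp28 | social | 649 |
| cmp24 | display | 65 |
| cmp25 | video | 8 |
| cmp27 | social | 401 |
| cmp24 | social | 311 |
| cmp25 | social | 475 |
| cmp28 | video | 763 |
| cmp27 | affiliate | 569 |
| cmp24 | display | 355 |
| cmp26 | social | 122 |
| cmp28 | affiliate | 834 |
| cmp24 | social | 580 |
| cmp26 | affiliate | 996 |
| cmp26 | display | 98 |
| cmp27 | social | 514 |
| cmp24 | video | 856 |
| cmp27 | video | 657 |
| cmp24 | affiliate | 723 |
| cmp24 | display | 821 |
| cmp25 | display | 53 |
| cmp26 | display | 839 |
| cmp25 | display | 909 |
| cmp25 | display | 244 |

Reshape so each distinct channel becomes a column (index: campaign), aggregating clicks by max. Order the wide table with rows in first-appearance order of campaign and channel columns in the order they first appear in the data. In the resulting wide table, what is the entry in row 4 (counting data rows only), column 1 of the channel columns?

475

With rows in first-appearance order of campaign, row 4 is campaign=cmp25. channel columns in first-appearance order: social, video, affiliate, display; column 1 is social.
Long rows with campaign=cmp25, channel=social: max(432, 17, 475) = 475.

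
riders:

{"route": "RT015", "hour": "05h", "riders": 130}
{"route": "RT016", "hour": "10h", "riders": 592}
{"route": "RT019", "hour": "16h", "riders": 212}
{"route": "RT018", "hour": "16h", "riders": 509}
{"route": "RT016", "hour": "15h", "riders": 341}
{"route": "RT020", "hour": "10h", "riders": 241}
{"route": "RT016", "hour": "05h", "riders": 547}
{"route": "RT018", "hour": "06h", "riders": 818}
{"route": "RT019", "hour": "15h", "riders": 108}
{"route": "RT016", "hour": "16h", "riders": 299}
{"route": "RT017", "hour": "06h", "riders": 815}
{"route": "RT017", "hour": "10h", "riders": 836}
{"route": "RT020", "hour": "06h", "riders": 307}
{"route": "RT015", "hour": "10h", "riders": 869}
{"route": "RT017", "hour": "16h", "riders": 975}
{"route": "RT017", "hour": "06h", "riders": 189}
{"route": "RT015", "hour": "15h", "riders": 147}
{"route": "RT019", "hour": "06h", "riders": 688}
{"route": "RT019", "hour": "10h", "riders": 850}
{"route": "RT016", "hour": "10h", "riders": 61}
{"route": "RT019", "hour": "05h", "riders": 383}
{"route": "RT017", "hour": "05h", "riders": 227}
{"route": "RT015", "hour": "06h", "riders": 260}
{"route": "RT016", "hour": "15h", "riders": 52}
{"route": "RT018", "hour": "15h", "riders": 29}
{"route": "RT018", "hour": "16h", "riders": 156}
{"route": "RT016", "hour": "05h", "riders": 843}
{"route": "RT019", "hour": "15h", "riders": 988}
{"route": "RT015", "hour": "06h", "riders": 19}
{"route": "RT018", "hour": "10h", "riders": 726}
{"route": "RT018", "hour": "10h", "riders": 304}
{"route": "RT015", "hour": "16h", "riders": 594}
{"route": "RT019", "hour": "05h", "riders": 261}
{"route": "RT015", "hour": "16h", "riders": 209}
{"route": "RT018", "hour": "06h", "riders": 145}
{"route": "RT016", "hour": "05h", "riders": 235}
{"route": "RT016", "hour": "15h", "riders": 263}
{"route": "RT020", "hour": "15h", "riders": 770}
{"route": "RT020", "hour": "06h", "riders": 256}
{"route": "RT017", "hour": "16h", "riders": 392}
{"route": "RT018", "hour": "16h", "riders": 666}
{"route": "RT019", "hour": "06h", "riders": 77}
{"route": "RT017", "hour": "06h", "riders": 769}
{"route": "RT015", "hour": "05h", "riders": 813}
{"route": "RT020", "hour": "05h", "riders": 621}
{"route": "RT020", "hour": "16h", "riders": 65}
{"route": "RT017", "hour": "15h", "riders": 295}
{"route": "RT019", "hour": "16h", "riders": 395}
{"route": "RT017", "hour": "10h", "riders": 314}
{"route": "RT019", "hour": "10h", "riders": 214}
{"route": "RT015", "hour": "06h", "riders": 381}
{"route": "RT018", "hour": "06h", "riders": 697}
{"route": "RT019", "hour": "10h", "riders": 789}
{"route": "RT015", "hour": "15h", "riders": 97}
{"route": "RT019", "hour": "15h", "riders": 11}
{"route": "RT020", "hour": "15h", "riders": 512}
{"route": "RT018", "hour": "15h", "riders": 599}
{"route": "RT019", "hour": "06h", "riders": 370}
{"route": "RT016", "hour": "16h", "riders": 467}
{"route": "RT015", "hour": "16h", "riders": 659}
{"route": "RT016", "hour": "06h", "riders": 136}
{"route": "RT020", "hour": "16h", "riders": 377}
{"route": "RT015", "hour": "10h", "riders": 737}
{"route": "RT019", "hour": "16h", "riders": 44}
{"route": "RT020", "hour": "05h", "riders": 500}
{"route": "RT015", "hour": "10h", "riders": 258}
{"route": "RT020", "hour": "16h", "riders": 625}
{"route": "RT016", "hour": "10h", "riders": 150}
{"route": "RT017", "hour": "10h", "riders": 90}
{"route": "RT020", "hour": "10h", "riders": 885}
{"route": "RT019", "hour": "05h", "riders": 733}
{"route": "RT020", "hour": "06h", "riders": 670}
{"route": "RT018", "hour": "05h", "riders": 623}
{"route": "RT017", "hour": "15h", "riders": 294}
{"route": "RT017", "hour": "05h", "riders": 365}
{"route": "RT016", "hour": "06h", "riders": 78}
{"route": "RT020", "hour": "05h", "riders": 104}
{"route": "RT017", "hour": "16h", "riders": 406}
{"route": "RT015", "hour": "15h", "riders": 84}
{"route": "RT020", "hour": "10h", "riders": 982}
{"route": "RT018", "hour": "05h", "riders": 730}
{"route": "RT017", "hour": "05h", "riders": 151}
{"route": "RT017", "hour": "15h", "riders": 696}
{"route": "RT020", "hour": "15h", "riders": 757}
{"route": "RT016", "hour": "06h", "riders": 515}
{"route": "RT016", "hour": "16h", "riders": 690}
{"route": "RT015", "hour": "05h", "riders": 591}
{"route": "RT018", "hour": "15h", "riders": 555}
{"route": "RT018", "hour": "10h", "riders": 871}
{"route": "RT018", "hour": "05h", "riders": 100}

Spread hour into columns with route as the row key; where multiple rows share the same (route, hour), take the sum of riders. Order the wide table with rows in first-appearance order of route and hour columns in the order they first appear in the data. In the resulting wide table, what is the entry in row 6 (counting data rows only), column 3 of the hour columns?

1773

With rows in first-appearance order of route, row 6 is route=RT017. hour columns in first-appearance order: 05h, 10h, 16h, 15h, 06h; column 3 is 16h.
Long rows with route=RT017, hour=16h: 975 + 392 + 406 = 1773.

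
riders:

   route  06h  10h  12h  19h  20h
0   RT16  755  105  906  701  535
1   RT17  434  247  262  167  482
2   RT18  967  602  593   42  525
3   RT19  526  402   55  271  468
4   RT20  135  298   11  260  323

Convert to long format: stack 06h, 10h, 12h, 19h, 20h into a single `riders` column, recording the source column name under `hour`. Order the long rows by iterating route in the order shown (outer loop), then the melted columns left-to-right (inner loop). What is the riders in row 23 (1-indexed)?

25 rows total (5 × 5). Row 23: index ⌊(23-1)/5⌋ = 4 into route → RT20; (23-1) mod 5 = 2 into the melted columns → 12h.
So row 23 is (RT20, 12h, 11); riders = 11.

11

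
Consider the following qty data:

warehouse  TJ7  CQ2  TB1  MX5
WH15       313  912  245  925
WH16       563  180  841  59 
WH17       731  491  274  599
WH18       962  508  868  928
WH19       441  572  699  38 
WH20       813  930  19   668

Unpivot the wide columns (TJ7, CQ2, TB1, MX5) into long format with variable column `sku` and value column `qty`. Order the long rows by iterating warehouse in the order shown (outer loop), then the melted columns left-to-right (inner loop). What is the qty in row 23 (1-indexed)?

24 rows total (6 × 4). Row 23: index ⌊(23-1)/4⌋ = 5 into warehouse → WH20; (23-1) mod 4 = 2 into the melted columns → TB1.
So row 23 is (WH20, TB1, 19); qty = 19.

19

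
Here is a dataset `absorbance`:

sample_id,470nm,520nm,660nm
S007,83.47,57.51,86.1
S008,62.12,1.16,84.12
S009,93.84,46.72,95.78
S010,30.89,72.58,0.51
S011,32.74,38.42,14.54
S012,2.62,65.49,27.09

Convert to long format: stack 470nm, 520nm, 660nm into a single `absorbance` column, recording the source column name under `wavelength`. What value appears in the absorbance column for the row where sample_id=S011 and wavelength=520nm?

Unpivoting turns each (sample_id, wide-column) pair into one long row.
The wide cell at row S011, column 520nm holds 38.42, so the long row (S011, 520nm) has absorbance=38.42.

38.42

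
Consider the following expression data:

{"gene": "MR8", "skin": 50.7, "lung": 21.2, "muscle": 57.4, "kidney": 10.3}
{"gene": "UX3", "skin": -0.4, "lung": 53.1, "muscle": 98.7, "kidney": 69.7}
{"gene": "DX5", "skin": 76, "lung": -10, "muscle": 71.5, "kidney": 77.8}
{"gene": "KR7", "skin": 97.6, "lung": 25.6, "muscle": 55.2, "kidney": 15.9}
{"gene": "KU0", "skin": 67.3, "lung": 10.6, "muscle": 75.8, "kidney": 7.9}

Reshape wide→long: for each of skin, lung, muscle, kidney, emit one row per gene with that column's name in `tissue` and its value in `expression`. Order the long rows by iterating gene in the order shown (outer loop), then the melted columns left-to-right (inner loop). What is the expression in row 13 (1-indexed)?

97.6

20 rows total (5 × 4). Row 13: index ⌊(13-1)/4⌋ = 3 into gene → KR7; (13-1) mod 4 = 0 into the melted columns → skin.
So row 13 is (KR7, skin, 97.6); expression = 97.6.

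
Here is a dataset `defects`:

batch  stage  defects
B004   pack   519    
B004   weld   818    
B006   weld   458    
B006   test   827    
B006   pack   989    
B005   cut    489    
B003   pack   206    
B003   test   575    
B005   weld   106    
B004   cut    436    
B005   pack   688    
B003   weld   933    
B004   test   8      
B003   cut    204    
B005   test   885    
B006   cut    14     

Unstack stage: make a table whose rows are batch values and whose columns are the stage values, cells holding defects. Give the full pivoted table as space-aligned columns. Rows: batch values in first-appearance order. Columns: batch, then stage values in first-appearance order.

Columns: batch plus the 4 distinct stage values (pack, weld, test, cut).
For example, row B004 column pack takes defects=519 from the long row (B004, pack).

batch  pack  weld  test  cut
B004   519   818   8     436
B006   989   458   827   14 
B005   688   106   885   489
B003   206   933   575   204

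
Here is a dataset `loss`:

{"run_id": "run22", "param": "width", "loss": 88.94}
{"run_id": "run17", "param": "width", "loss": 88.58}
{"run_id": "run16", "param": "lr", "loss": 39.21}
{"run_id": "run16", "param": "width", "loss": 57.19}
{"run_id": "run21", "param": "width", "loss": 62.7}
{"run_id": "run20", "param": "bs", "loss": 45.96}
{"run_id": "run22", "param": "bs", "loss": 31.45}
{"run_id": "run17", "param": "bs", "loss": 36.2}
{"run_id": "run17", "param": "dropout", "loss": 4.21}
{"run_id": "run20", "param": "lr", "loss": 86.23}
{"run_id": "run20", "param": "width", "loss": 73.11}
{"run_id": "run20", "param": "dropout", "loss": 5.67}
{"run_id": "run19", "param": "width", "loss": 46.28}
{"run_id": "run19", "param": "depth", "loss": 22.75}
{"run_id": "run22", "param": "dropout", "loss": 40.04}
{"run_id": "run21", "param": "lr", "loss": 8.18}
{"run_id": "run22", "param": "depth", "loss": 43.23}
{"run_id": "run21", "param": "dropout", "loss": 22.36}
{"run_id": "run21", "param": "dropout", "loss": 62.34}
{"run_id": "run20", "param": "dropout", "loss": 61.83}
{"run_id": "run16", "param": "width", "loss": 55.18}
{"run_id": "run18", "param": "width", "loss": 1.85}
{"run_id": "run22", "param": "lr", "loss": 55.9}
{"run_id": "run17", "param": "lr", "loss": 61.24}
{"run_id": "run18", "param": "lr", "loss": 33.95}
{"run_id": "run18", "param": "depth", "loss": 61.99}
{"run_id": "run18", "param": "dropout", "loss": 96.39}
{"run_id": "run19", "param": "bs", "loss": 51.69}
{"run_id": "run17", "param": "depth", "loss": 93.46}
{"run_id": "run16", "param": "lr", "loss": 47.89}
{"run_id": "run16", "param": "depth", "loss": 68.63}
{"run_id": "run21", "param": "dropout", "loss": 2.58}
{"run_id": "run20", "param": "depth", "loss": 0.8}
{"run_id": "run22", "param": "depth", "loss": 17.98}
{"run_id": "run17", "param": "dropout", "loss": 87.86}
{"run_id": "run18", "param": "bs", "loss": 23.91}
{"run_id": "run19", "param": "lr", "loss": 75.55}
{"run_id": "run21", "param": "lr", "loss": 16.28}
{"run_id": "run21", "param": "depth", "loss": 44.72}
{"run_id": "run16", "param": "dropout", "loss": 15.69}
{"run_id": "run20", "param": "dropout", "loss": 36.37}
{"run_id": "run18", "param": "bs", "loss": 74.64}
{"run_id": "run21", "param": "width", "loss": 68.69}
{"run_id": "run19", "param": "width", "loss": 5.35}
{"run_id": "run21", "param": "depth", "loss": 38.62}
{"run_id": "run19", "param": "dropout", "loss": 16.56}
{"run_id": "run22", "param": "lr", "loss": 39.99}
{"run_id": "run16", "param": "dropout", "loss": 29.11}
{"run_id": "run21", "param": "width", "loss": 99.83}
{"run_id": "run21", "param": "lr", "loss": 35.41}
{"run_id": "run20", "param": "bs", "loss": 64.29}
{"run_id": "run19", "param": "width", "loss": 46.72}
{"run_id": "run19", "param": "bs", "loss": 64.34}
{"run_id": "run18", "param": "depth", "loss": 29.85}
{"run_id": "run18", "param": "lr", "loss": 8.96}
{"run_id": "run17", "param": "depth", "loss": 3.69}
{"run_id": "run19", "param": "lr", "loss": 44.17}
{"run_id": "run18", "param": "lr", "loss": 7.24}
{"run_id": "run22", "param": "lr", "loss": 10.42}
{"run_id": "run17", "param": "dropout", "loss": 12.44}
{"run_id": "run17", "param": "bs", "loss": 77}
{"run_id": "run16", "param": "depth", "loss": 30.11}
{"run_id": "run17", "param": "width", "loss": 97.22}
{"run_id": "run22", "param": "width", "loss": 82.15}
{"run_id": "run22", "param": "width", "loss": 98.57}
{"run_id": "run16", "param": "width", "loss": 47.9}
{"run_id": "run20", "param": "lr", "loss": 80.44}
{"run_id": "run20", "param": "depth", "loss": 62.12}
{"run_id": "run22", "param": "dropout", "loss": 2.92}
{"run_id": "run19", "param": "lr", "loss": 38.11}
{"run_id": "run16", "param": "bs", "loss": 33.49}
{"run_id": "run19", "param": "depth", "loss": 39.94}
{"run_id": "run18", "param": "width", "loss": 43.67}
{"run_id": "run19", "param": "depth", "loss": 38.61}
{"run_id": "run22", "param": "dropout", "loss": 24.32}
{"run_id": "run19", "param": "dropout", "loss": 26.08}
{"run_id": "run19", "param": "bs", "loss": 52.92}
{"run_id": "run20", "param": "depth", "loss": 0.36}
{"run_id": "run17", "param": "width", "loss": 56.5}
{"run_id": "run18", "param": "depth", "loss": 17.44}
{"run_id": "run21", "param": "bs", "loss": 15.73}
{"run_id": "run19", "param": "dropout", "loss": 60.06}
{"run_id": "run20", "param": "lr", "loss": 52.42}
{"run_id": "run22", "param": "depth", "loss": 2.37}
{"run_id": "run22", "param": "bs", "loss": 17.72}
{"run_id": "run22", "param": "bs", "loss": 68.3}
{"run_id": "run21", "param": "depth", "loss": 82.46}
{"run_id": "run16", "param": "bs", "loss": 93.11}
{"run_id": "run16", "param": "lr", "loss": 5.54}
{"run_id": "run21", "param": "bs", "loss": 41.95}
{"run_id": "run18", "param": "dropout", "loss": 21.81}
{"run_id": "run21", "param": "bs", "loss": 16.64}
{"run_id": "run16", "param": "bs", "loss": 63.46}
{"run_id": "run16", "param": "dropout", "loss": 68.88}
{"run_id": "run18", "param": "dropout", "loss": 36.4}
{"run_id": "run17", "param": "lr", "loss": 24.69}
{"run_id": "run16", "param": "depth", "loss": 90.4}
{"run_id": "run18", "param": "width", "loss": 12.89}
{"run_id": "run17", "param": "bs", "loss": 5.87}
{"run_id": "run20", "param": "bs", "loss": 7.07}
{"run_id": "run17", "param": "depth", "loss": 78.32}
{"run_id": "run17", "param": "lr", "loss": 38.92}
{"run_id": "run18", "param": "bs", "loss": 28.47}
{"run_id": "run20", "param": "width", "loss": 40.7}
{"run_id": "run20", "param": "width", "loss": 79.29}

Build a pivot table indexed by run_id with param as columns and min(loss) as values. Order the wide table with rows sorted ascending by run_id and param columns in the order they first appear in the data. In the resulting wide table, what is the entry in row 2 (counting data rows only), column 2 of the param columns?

24.69

With rows sorted ascending by run_id, row 2 is run_id=run17. param columns in first-appearance order: width, lr, bs, dropout, depth; column 2 is lr.
Long rows with run_id=run17, param=lr: min(61.24, 24.69, 38.92) = 24.69.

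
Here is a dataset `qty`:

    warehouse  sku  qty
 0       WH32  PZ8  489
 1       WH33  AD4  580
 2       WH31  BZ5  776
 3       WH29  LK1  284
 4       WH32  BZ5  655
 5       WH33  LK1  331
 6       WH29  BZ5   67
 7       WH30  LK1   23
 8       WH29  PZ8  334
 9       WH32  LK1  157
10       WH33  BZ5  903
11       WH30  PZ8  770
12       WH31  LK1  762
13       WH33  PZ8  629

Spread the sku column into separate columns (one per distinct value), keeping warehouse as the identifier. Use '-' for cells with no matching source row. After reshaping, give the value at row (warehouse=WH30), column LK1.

The long row with warehouse=WH30, sku=LK1 has qty=23.

23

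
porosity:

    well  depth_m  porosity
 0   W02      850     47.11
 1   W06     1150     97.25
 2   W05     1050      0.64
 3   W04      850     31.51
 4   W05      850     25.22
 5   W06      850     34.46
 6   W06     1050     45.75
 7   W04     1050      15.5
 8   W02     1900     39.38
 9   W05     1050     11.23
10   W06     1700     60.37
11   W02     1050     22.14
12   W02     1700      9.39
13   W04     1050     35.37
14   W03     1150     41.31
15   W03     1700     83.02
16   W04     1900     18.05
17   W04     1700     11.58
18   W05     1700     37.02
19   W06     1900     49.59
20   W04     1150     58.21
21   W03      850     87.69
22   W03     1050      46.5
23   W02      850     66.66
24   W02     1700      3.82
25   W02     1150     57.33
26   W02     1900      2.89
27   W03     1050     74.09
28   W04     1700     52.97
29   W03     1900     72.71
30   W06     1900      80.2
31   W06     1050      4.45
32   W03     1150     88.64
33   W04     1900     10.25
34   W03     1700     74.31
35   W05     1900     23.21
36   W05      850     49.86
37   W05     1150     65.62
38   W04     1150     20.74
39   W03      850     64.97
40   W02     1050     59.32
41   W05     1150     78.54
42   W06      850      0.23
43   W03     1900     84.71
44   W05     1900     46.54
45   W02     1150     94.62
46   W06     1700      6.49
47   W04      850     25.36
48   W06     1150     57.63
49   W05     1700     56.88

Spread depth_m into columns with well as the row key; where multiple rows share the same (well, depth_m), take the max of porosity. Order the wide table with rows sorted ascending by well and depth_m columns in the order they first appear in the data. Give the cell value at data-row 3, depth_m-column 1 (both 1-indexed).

31.51

With rows sorted ascending by well, row 3 is well=W04. depth_m columns in first-appearance order: 850, 1150, 1050, 1900, 1700; column 1 is 850.
Long rows with well=W04, depth_m=850: max(31.51, 25.36) = 31.51.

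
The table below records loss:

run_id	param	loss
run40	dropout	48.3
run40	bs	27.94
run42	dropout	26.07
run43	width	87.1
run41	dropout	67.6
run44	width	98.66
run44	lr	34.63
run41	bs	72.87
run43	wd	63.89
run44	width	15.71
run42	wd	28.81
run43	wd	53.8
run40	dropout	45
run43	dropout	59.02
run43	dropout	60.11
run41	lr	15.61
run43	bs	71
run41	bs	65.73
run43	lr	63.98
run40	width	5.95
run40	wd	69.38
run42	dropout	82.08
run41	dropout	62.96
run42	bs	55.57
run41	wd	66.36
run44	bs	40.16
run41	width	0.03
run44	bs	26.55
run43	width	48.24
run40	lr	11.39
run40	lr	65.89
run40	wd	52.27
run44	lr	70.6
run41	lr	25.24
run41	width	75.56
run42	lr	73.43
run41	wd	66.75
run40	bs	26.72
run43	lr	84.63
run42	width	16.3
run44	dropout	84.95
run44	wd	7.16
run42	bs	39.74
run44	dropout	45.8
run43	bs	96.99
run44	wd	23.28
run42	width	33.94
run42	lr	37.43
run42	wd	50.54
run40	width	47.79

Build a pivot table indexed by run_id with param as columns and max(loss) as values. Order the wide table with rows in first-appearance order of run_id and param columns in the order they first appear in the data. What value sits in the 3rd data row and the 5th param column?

63.89

With rows in first-appearance order of run_id, row 3 is run_id=run43. param columns in first-appearance order: dropout, bs, width, lr, wd; column 5 is wd.
Long rows with run_id=run43, param=wd: max(63.89, 53.8) = 63.89.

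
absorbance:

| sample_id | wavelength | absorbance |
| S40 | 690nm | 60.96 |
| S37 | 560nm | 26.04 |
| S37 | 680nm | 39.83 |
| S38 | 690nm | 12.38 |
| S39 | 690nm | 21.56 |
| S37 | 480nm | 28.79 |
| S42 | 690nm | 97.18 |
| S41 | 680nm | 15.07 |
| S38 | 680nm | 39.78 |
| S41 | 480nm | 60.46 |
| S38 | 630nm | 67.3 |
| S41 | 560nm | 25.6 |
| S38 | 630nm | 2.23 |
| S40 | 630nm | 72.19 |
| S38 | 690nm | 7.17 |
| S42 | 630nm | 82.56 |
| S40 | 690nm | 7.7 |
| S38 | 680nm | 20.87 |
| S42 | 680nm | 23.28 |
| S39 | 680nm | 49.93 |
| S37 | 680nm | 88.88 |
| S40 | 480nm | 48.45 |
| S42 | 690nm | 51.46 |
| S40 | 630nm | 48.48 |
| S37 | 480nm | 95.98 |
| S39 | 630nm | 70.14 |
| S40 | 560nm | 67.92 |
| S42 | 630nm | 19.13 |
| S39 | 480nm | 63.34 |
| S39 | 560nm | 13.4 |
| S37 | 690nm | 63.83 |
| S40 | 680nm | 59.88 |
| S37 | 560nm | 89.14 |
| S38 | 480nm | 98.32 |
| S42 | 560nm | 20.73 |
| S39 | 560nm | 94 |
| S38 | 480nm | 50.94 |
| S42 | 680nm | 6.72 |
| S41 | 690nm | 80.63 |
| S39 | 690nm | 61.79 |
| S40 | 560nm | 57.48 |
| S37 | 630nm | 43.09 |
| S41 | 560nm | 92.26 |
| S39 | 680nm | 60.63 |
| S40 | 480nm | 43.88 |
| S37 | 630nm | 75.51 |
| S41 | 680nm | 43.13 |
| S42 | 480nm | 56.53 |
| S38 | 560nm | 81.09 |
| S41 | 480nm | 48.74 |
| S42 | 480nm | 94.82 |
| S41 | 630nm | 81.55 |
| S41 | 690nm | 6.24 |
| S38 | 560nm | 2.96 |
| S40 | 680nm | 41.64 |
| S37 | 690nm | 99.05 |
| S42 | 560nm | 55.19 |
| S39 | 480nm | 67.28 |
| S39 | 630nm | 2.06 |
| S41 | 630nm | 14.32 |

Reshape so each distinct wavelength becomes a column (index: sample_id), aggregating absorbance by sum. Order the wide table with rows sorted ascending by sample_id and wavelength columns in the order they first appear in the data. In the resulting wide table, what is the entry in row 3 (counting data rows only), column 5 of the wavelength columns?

With rows sorted ascending by sample_id, row 3 is sample_id=S39. wavelength columns in first-appearance order: 690nm, 560nm, 680nm, 480nm, 630nm; column 5 is 630nm.
Long rows with sample_id=S39, wavelength=630nm: 70.14 + 2.06 = 72.20.

72.20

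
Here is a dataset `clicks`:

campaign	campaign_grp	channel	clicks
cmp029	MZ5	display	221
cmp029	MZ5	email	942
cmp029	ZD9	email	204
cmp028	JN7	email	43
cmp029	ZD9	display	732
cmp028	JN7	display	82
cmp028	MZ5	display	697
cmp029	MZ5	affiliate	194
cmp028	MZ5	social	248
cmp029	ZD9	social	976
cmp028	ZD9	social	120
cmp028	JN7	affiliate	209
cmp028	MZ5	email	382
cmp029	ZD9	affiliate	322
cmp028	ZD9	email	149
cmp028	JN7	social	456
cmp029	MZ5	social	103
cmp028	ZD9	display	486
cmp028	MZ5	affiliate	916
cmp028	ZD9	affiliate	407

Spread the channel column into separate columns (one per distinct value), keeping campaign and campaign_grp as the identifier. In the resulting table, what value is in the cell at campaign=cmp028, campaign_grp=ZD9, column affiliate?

Wide layout: rows indexed by campaign and campaign_grp, columns are the 4 distinct channel values (display, email, affiliate, social).
Cell (campaign=cmp028, campaign_grp=ZD9, channel=affiliate) draws from the long row where campaign=cmp028, campaign_grp=ZD9 and channel=affiliate, which has clicks=407.

407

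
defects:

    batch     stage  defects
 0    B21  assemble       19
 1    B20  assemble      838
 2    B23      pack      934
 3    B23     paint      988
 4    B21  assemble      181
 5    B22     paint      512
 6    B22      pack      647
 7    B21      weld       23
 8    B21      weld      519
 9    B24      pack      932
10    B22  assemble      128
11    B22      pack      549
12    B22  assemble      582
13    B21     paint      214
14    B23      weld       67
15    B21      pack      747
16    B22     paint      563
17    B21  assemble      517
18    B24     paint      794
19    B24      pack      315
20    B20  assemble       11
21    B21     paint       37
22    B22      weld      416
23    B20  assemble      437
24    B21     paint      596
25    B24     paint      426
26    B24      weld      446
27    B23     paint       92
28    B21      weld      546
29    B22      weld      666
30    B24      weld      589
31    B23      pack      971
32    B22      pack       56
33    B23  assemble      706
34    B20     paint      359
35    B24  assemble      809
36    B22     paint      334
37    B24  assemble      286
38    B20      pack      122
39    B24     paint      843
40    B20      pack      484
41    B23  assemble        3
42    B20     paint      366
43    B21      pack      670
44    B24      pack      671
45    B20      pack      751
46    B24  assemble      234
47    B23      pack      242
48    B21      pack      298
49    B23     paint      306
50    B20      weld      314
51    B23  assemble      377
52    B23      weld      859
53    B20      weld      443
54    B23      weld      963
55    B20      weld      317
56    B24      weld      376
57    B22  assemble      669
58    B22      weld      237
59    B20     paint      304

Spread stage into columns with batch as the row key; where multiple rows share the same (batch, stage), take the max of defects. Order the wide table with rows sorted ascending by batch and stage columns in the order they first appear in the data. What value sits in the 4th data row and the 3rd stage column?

With rows sorted ascending by batch, row 4 is batch=B23. stage columns in first-appearance order: assemble, pack, paint, weld; column 3 is paint.
Long rows with batch=B23, stage=paint: max(988, 92, 306) = 988.

988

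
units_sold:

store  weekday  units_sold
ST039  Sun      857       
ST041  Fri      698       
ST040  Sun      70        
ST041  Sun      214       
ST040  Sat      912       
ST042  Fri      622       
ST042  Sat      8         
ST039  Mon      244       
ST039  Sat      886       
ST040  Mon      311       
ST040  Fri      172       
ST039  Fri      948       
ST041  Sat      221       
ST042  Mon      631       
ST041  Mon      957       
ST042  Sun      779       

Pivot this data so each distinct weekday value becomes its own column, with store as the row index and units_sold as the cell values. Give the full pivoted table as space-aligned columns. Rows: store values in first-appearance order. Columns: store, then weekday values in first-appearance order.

store  Sun  Fri  Sat  Mon
ST039  857  948  886  244
ST041  214  698  221  957
ST040  70   172  912  311
ST042  779  622  8    631

Columns: store plus the 4 distinct weekday values (Sun, Fri, Sat, Mon).
For example, row ST039 column Sun takes units_sold=857 from the long row (ST039, Sun).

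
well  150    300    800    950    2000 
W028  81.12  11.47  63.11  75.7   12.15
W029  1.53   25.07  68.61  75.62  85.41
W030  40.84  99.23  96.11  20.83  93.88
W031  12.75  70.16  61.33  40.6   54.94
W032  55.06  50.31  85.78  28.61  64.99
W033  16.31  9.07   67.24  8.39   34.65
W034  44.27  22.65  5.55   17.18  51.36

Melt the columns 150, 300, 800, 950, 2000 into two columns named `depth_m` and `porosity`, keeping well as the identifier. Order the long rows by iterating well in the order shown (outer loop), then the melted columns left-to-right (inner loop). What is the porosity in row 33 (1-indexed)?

5.55

35 rows total (7 × 5). Row 33: index ⌊(33-1)/5⌋ = 6 into well → W034; (33-1) mod 5 = 2 into the melted columns → 800.
So row 33 is (W034, 800, 5.55); porosity = 5.55.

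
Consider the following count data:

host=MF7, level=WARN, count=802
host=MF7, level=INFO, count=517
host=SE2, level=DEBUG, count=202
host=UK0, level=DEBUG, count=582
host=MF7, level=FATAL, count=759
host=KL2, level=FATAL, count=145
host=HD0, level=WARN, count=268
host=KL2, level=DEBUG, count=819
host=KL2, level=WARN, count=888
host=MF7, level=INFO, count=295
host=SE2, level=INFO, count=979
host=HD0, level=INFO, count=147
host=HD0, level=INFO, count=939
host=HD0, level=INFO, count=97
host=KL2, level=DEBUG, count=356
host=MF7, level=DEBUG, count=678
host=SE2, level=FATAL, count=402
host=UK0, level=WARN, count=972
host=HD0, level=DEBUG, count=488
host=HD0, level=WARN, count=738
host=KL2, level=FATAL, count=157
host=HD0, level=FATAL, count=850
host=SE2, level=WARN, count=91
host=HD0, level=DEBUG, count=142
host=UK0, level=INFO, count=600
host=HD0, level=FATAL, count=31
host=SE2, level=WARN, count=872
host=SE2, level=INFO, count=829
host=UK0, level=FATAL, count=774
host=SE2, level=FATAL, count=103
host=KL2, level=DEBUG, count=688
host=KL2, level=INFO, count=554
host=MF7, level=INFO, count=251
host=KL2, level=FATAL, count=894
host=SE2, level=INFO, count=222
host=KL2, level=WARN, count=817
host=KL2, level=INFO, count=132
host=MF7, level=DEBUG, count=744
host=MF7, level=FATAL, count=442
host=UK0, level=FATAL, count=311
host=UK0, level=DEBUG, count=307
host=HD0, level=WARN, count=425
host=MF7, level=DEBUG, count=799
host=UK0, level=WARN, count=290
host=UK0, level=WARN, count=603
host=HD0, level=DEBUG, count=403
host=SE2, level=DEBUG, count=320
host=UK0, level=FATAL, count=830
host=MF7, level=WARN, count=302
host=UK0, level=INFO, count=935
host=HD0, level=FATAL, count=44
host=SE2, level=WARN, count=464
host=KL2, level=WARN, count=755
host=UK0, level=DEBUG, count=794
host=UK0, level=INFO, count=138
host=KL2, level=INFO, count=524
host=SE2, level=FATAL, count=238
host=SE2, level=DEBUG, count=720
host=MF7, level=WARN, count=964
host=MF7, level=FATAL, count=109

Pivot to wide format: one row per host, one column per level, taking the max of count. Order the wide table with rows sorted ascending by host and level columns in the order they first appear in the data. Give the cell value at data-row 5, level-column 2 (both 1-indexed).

935

With rows sorted ascending by host, row 5 is host=UK0. level columns in first-appearance order: WARN, INFO, DEBUG, FATAL; column 2 is INFO.
Long rows with host=UK0, level=INFO: max(600, 935, 138) = 935.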